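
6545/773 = 6545/773  =  8.47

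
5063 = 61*83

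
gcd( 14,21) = 7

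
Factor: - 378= - 2^1*3^3*7^1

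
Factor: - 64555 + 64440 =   -  5^1*23^1 = - 115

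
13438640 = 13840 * 971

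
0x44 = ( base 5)233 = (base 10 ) 68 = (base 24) 2k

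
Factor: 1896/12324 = 2/13 = 2^1*13^( - 1)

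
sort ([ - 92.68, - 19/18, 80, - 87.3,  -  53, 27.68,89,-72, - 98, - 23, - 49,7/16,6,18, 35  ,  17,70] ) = [ - 98, - 92.68, - 87.3, - 72,- 53,-49, -23, - 19/18,7/16,6, 17,18, 27.68,35, 70,80,89]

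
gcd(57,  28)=1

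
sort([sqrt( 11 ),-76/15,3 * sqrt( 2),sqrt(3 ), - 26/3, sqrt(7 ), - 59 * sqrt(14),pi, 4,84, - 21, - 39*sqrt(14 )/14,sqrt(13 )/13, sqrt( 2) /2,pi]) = [-59*sqrt(14 ),  -  21, - 39*sqrt(14)/14, - 26/3, - 76/15, sqrt(13 )/13 , sqrt( 2) /2, sqrt(3), sqrt(7),  pi,pi,sqrt( 11), 4, 3*sqrt(2 ), 84] 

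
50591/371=136+135/371 = 136.36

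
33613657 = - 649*(- 51793) 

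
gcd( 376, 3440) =8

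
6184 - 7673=  -  1489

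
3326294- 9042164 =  - 5715870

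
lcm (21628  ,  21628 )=21628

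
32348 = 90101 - 57753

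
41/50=41/50 = 0.82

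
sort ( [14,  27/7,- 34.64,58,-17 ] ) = [  -  34.64,-17,27/7,14, 58 ]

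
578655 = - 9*( - 64295)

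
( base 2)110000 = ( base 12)40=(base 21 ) 26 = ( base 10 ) 48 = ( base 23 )22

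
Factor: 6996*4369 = 30565524 = 2^2*  3^1*11^1*17^1*53^1  *  257^1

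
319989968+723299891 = 1043289859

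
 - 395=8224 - 8619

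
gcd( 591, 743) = 1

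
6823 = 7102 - 279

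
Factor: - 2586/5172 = - 2^( - 1)=- 1/2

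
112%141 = 112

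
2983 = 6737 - 3754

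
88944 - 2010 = 86934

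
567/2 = 283 + 1/2= 283.50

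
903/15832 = 903/15832 =0.06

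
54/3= 18 = 18.00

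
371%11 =8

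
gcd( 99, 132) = 33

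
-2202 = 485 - 2687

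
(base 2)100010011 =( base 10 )275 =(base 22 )cb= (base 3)101012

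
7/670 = 7/670 = 0.01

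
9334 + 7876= 17210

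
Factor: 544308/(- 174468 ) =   -  7^ (- 1)*31^(-1 )*677^1 = -  677/217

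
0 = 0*1120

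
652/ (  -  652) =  -1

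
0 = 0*2734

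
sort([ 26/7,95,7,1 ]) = [1, 26/7, 7, 95]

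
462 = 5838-5376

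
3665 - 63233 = - 59568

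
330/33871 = 330/33871=0.01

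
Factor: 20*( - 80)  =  -1600 = -2^6*5^2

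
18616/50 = 9308/25  =  372.32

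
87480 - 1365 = 86115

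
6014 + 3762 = 9776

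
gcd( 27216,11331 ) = 9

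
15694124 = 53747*292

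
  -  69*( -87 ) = 6003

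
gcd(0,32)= 32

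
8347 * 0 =0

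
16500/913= 18  +  6/83 = 18.07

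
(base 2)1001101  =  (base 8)115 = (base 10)77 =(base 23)38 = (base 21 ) 3E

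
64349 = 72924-8575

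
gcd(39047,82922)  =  1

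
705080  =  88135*8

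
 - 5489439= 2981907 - 8471346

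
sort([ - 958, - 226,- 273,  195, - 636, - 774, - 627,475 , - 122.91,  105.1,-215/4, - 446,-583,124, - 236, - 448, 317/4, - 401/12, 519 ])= [  -  958, -774, - 636, -627, - 583, - 448, - 446, -273, - 236, - 226,-122.91, - 215/4,-401/12,317/4,105.1,  124,  195,  475,519]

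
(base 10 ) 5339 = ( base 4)1103123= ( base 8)12333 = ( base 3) 21022202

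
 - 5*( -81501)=407505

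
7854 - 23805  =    -  15951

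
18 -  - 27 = 45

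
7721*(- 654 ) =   -  5049534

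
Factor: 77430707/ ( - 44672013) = - 3^ ( - 3 ) * 1654519^( - 1 )*77430707^1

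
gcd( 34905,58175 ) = 11635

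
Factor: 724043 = 29^1*24967^1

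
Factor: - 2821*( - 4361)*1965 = 24174178665 = 3^1*5^1*7^3 * 13^1*31^1*89^1  *131^1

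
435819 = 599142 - 163323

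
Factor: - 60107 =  - 60107^1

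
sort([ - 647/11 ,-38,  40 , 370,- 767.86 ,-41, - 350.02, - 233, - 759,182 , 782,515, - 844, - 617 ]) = [ - 844, - 767.86 , - 759,  -  617,  -  350.02, - 233,-647/11, - 41,-38, 40 , 182, 370,515, 782]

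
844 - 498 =346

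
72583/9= 8064+7/9  =  8064.78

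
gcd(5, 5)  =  5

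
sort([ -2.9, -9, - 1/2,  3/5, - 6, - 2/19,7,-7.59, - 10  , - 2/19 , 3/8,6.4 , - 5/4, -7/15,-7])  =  [ - 10, - 9, - 7.59, - 7, - 6,-2.9, - 5/4, - 1/2,-7/15, - 2/19 ,- 2/19, 3/8, 3/5,  6.4, 7 ] 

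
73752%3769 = 2141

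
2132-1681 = 451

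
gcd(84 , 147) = 21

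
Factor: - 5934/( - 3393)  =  1978/1131 = 2^1*3^(  -  1)*13^( - 1)*23^1*29^ ( - 1 )*43^1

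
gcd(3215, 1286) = 643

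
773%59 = 6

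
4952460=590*8394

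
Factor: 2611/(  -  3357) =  - 3^( - 2 )  *7^1=- 7/9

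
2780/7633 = 2780/7633 =0.36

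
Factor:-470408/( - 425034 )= 508/459 =2^2*3^( - 3)*17^ ( - 1 )*127^1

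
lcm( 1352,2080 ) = 27040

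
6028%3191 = 2837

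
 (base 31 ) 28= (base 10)70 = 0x46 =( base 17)42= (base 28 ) 2E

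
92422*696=64325712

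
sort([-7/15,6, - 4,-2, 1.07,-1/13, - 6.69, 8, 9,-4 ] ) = [-6.69,-4,  -  4, - 2, - 7/15,-1/13, 1.07,6,8,9]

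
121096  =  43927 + 77169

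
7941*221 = 1754961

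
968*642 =621456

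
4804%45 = 34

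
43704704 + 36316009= 80020713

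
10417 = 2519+7898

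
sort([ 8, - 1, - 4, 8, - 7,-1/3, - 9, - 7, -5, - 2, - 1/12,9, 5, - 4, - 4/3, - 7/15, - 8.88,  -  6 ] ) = [ - 9,  -  8.88, - 7, - 7, - 6,-5, - 4, - 4, - 2, -4/3, - 1, - 7/15, - 1/3  , - 1/12, 5, 8,8, 9]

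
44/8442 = 22/4221 = 0.01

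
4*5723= 22892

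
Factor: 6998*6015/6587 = 2^1*3^1*5^1*7^(- 1) * 401^1 * 941^(-1) * 3499^1= 42092970/6587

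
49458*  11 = 544038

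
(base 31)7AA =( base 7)26355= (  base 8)15607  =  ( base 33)6fi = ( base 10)7047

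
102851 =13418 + 89433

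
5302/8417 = 5302/8417 = 0.63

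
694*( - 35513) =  - 24646022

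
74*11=814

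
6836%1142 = 1126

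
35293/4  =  8823 + 1/4=8823.25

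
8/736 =1/92 = 0.01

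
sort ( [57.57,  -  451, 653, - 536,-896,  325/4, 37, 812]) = [ -896,-536, - 451,37,57.57, 325/4,653, 812]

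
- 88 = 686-774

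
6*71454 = 428724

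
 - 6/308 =-3/154 = - 0.02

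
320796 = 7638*42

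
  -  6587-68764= - 75351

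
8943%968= 231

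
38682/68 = 19341/34 = 568.85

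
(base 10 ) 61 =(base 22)2H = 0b111101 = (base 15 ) 41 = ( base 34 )1r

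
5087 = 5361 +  - 274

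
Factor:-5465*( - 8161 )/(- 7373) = -44599865/7373 = -  5^1 * 73^(-1)*101^ (  -  1)*1093^1*8161^1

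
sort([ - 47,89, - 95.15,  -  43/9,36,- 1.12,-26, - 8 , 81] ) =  [ -95.15, - 47,-26, - 8,- 43/9, - 1.12, 36 , 81, 89]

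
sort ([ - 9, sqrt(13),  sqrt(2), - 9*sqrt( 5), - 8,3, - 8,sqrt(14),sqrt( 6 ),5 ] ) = [  -  9*sqrt( 5), - 9 , - 8 , - 8,sqrt ( 2 ),sqrt(6),3, sqrt(13),sqrt( 14), 5 ] 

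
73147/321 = 227 +280/321=227.87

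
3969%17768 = 3969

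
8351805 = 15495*539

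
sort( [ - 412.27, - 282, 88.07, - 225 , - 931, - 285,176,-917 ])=[ - 931, - 917, - 412.27, - 285, - 282, - 225,88.07,  176] 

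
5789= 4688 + 1101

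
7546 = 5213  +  2333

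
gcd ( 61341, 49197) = 69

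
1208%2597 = 1208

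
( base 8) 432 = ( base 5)2112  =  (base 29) 9l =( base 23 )c6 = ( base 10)282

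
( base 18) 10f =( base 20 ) gj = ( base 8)523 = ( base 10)339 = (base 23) eh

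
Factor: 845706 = 2^1*3^1 *59^1*2389^1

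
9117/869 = 10+427/869 = 10.49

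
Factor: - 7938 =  -2^1*3^4*7^2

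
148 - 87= 61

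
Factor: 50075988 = 2^2 * 3^1*223^1 * 18713^1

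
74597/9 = 74597/9 = 8288.56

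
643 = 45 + 598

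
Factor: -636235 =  - 5^1*127247^1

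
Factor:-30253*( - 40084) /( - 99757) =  - 2^2  *7^ (-1 ) * 11^1 *911^1 * 14251^(  -  1) * 30253^1=- 1212661252/99757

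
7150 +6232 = 13382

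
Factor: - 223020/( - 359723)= 2^2*3^3 *5^1*13^( - 1 )*67^ ( - 1)  =  540/871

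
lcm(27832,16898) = 473144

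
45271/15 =45271/15= 3018.07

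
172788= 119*1452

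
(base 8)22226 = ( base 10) 9366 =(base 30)AC6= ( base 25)EOG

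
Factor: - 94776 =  - 2^3*3^1*11^1*359^1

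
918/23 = 39+21/23 = 39.91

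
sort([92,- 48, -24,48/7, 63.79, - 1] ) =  [ - 48, - 24,-1 , 48/7, 63.79 , 92 ]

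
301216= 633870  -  332654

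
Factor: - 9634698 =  - 2^1*3^2*241^1 * 2221^1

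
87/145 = 3/5=0.60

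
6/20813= 6/20813 = 0.00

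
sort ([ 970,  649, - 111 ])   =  [  -  111,649, 970 ] 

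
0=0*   ( - 4730)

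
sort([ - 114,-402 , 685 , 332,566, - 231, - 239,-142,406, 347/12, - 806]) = [ - 806 ,-402, - 239, - 231, -142, -114,347/12,332, 406, 566, 685 ] 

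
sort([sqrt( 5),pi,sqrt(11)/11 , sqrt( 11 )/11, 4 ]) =[sqrt( 11) /11,sqrt (11)/11,sqrt( 5), pi,4] 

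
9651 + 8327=17978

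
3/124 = 3/124 = 0.02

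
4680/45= 104 = 104.00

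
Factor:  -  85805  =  -5^1*131^2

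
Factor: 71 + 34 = 3^1 * 5^1 *7^1 = 105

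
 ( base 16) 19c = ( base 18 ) 14G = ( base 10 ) 412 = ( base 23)HL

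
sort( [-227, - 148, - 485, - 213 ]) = [ - 485, - 227 ,-213, - 148]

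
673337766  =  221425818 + 451911948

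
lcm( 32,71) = 2272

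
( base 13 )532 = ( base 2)1101110110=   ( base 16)376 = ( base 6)4034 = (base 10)886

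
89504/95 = 942 + 14/95 = 942.15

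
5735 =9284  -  3549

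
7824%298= 76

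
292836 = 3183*92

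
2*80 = 160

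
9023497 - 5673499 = 3349998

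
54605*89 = 4859845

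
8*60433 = 483464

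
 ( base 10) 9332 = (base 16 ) 2474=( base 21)1038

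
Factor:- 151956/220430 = -162/235 = - 2^1 * 3^4 * 5^ ( - 1 ) * 47^(-1 )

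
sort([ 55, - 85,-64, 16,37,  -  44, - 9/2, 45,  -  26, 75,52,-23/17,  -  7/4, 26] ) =[-85, - 64 , - 44,  -  26, - 9/2, - 7/4,-23/17,16,26,37,45, 52, 55,75] 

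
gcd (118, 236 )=118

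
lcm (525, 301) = 22575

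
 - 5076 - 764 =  - 5840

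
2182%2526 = 2182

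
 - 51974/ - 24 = 2165 + 7/12 =2165.58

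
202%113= 89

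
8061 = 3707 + 4354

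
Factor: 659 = 659^1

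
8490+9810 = 18300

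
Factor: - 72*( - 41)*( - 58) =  - 171216   =  -  2^4 * 3^2*29^1*41^1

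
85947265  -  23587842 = 62359423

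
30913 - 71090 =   -  40177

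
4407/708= 1469/236=6.22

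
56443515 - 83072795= - 26629280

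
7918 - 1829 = 6089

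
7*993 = 6951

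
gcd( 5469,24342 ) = 3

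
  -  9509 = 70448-79957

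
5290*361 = 1909690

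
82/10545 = 82/10545 = 0.01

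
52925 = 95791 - 42866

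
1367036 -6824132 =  -5457096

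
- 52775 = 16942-69717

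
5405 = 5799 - 394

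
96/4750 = 48/2375=0.02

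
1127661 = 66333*17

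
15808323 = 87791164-71982841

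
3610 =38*95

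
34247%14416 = 5415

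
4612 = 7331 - 2719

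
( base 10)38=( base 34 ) 14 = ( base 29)19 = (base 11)35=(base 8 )46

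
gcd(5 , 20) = 5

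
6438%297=201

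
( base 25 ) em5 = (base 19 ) 16EE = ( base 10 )9305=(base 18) 1ACH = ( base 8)22131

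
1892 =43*44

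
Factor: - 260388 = -2^2 * 3^3*  2411^1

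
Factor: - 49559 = - 49559^1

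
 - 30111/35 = - 861 + 24/35 = - 860.31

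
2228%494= 252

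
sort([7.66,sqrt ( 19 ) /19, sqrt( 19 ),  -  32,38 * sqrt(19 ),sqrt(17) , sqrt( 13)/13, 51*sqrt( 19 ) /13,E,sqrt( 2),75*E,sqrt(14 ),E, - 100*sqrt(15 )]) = [ - 100*sqrt (15),-32, sqrt( 19) /19,sqrt( 13)/13,sqrt( 2),E,E,sqrt( 14 ), sqrt ( 17 ),sqrt( 19 ) , 7.66, 51*sqrt( 19) /13,38*sqrt( 19 ),75 * E ] 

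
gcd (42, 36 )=6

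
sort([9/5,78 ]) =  [9/5,78]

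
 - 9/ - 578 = 9/578 = 0.02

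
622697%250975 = 120747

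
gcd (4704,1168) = 16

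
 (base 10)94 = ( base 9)114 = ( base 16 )5e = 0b1011110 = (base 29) 37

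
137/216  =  137/216 =0.63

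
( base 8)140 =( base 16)60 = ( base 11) 88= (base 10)96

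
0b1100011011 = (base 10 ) 795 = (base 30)QF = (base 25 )16K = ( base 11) 663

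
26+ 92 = 118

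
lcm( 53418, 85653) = 4967874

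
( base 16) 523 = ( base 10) 1315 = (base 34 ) 14n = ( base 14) 69d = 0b10100100011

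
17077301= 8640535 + 8436766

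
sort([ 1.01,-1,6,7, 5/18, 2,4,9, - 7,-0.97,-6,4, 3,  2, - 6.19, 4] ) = [ - 7,-6.19,-6,-1, - 0.97, 5/18,1.01,2,2, 3,  4, 4,4, 6,7 , 9]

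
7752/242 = 3876/121 =32.03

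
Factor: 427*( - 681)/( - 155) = 290787/155 = 3^1*5^( - 1)*7^1*31^ (-1)*61^1*227^1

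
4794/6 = 799=799.00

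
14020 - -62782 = 76802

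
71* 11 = 781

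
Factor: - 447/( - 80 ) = 2^( -4)*3^1*5^( - 1 )*149^1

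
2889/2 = 2889/2 =1444.50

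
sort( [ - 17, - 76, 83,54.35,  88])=[- 76,-17,54.35,83 , 88] 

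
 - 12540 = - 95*132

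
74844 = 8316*9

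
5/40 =1/8 = 0.12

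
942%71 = 19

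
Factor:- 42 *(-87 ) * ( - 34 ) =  - 124236 = - 2^2*3^2* 7^1*17^1*29^1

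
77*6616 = 509432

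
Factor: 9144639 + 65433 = 9210072 = 2^3*3^1*383753^1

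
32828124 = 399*82276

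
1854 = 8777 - 6923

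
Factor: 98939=98939^1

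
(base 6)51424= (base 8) 15310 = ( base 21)fba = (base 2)1101011001000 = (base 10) 6856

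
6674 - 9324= -2650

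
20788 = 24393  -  3605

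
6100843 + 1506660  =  7607503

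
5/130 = 1/26 = 0.04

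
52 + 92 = 144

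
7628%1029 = 425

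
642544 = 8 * 80318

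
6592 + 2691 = 9283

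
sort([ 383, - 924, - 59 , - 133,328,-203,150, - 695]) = [ - 924, - 695, - 203, - 133, - 59,150,328,383] 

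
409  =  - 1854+2263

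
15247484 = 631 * 24164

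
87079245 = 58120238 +28959007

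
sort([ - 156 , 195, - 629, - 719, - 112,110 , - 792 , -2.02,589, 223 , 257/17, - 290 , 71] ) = [ - 792, - 719 , - 629, - 290, - 156,-112,-2.02, 257/17, 71, 110, 195, 223,589]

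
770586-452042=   318544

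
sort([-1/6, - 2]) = [ - 2, - 1/6 ] 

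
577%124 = 81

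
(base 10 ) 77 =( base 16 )4d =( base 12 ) 65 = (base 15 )52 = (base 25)32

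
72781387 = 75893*959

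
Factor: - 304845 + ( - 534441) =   -  2^1 *3^2*7^1*6661^1 =- 839286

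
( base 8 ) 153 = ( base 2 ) 1101011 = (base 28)3N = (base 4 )1223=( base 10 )107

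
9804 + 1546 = 11350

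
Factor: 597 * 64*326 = 2^7*3^1 * 163^1*199^1= 12455808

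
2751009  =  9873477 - 7122468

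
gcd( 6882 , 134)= 2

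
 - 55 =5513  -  5568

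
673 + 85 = 758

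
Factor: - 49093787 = - 1409^1*34843^1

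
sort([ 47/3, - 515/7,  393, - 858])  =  [ -858,  -  515/7, 47/3,393]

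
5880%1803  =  471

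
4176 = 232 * 18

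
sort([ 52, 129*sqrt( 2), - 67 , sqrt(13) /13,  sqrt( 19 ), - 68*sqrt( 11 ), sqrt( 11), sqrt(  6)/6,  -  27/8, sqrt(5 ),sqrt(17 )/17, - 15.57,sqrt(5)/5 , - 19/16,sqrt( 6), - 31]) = [ - 68*sqrt( 11), - 67, - 31, - 15.57, - 27/8,-19/16, sqrt( 17 )/17, sqrt( 13 ) /13, sqrt( 6 )/6, sqrt( 5 )/5,sqrt( 5),sqrt( 6),sqrt(11 ), sqrt(19 ), 52, 129*sqrt (2)]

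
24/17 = 1 + 7/17 = 1.41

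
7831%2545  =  196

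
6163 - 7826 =  -  1663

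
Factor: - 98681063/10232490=-2^( - 1)*3^( - 1)*5^( - 1)*13^1*23^1*330037^1 * 341083^( - 1) 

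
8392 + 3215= 11607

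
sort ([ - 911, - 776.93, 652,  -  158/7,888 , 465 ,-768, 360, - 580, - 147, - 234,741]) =[ - 911, - 776.93, - 768, - 580 , - 234, - 147, -158/7,360, 465,652, 741,888]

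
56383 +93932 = 150315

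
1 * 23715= 23715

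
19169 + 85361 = 104530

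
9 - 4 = 5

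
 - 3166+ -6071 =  - 9237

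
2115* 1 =2115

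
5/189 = 5/189  =  0.03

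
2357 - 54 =2303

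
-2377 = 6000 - 8377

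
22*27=594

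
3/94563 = 1/31521  =  0.00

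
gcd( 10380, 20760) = 10380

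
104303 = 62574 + 41729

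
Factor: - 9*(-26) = 234=   2^1 * 3^2 * 13^1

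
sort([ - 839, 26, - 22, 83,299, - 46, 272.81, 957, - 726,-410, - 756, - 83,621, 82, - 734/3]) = [ - 839, - 756, -726, - 410, - 734/3,-83, - 46, - 22, 26 , 82,  83,272.81, 299, 621, 957 ]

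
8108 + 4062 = 12170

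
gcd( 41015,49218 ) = 8203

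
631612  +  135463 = 767075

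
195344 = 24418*8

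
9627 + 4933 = 14560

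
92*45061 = 4145612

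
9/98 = 9/98= 0.09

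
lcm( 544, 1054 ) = 16864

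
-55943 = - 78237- - 22294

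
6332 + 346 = 6678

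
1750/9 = 1750/9 = 194.44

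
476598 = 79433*6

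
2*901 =1802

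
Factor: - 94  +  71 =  - 23^1 = - 23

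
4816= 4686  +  130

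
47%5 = 2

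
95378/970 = 98 + 159/485 = 98.33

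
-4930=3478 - 8408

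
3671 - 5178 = -1507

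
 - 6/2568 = -1/428 = - 0.00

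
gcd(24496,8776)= 8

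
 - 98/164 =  - 49/82 =- 0.60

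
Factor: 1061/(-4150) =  - 2^ (-1) * 5^( - 2)*83^( - 1 )*1061^1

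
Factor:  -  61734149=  - 2389^1* 25841^1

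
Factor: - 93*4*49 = -2^2*3^1*7^2*31^1 = - 18228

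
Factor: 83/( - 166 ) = - 1/2 = - 2^( - 1) 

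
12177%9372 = 2805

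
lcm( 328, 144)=5904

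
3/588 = 1/196 = 0.01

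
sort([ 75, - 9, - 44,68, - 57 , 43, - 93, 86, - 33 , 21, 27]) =[ - 93, - 57, - 44, - 33,-9, 21,27, 43, 68,75 , 86]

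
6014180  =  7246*830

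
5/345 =1/69 = 0.01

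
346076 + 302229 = 648305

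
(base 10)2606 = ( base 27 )3fe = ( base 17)905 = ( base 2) 101000101110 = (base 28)392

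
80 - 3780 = -3700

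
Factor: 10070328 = 2^3*3^1*419597^1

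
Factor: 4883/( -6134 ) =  - 2^( - 1) *19^1*257^1*3067^(  -  1) 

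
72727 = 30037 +42690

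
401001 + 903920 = 1304921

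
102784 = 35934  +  66850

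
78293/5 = 15658 + 3/5 = 15658.60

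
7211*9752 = 70321672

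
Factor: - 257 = -257^1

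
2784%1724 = 1060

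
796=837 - 41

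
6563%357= 137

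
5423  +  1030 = 6453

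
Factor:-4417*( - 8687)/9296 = 5481497/1328=2^( - 4)*7^1*  17^1*73^1*83^( - 1) * 631^1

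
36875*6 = 221250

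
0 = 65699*0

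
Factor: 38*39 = 2^1 * 3^1*13^1*19^1 = 1482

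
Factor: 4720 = 2^4 * 5^1*59^1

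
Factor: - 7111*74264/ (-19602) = 2^2*3^( - 4)*11^ ( - 2)*13^1*547^1*9283^1 = 264045652/9801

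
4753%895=278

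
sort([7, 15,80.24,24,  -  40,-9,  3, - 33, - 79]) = [-79, - 40 , - 33,-9, 3 , 7,15,  24, 80.24]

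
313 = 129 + 184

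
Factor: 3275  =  5^2*131^1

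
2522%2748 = 2522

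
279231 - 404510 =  - 125279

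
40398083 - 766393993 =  -725995910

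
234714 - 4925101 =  - 4690387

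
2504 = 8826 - 6322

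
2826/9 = 314= 314.00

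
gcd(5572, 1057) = 7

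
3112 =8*389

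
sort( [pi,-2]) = [ - 2,pi]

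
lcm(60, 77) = 4620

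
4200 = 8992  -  4792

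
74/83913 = 74/83913 = 0.00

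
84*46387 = 3896508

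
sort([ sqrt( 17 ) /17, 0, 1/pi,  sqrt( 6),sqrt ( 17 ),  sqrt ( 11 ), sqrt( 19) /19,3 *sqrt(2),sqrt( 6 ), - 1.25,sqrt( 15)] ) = [ - 1.25, 0,  sqrt( 19) /19,sqrt( 17)/17, 1/pi,sqrt( 6), sqrt(6 ), sqrt( 11), sqrt( 15),  sqrt (17),3* sqrt( 2 )]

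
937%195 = 157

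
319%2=1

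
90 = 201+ - 111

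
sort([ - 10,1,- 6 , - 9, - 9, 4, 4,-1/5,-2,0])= [ - 10, - 9,-9, - 6, -2, - 1/5, 0, 1,4,  4]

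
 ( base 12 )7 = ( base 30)7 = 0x7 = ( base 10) 7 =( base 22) 7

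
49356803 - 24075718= 25281085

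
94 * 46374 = 4359156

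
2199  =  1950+249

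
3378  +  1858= 5236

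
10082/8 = 5041/4 = 1260.25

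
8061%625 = 561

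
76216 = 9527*8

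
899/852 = 1 + 47/852= 1.06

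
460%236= 224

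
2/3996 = 1/1998=0.00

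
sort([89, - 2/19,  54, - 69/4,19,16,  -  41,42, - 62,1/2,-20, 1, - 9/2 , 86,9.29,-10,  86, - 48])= [ - 62, - 48, - 41,  -  20, - 69/4, - 10, - 9/2,  -  2/19, 1/2,1,9.29,16,19,42,54, 86,86, 89 ] 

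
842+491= 1333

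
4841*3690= 17863290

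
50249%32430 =17819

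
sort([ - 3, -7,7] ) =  [-7, -3,  7 ] 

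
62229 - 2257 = 59972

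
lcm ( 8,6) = 24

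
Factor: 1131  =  3^1*13^1*29^1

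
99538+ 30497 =130035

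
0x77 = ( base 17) 70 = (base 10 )119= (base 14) 87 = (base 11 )A9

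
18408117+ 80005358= 98413475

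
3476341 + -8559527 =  - 5083186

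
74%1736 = 74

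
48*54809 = 2630832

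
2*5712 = 11424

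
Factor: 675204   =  2^2 * 3^1 * 56267^1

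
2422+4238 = 6660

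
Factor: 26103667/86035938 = 2^( - 1 )*3^(-1)*14339323^( - 1)* 26103667^1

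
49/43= 49/43  =  1.14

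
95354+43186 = 138540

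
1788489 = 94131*19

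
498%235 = 28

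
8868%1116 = 1056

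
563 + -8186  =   - 7623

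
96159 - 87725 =8434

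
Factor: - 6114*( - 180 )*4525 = 2^3*3^3 *5^3*181^1*1019^1 = 4979853000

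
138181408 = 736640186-598458778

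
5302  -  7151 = -1849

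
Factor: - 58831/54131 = - 7^( - 1 )*11^( - 1 )*19^( - 1)*37^( - 1) * 58831^1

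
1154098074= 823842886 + 330255188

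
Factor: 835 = 5^1*167^1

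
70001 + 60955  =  130956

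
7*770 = 5390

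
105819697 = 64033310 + 41786387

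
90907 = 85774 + 5133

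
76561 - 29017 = 47544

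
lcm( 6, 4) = 12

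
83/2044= 83/2044  =  0.04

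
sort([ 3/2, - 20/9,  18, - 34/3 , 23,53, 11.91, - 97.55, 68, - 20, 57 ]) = [  -  97.55,- 20, - 34/3,-20/9, 3/2, 11.91 , 18, 23, 53, 57,68]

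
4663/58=4663/58 =80.40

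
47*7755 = 364485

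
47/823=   47/823 = 0.06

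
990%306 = 72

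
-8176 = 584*( - 14) 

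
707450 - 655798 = 51652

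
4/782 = 2/391 = 0.01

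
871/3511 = 871/3511 = 0.25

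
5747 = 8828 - 3081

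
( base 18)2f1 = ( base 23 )1GM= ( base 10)919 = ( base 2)1110010111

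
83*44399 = 3685117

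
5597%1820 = 137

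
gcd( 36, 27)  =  9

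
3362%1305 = 752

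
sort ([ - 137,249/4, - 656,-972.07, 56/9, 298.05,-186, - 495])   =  [ - 972.07,-656, - 495,-186, -137,56/9,249/4, 298.05] 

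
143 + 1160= 1303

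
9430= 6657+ 2773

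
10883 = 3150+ 7733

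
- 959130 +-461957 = -1421087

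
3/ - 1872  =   - 1  +  623/624 = - 0.00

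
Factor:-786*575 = -451950 = - 2^1*3^1 * 5^2*23^1 * 131^1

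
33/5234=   33/5234 = 0.01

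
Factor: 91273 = 7^1*13^1*17^1*59^1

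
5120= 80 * 64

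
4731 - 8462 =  - 3731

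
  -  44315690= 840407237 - 884722927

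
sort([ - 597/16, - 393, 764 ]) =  [- 393, - 597/16,764]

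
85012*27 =2295324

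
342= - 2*(-171)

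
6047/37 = 6047/37= 163.43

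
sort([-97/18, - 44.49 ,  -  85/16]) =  [ - 44.49, - 97/18, - 85/16 ] 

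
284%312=284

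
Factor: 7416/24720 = 3/10 = 2^ ( - 1)*3^1*5^( -1 )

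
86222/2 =43111 = 43111.00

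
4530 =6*755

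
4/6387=4/6387 = 0.00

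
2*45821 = 91642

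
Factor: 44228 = 2^2*11057^1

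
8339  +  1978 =10317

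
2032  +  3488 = 5520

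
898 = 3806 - 2908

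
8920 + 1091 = 10011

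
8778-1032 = 7746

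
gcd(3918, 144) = 6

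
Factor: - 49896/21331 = - 2^3*3^4* 7^1 * 11^1*83^(-1) * 257^( - 1)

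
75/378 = 25/126 = 0.20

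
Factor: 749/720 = 2^( - 4)*3^( - 2)*5^( - 1 )*7^1*107^1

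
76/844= 19/211 = 0.09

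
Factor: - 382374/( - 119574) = 291/91 =3^1*7^( - 1 )*13^( - 1 ) * 97^1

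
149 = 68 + 81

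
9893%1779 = 998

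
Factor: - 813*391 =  - 317883 = - 3^1*17^1*23^1*271^1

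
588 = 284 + 304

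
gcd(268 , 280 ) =4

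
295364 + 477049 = 772413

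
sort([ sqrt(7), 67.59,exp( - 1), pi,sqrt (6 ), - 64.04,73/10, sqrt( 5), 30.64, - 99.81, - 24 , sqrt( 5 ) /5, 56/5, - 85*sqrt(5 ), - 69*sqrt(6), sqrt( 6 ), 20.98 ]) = [ - 85*sqrt(5 ), - 69*sqrt( 6),- 99.81, - 64.04, - 24, exp( - 1) , sqrt(5 ) /5, sqrt( 5),sqrt(6), sqrt( 6), sqrt( 7 ), pi, 73/10, 56/5,20.98, 30.64,  67.59 ]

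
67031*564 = 37805484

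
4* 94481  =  377924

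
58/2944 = 29/1472  =  0.02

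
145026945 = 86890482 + 58136463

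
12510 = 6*2085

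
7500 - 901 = 6599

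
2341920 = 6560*357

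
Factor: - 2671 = - 2671^1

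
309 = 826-517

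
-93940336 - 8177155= - 102117491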